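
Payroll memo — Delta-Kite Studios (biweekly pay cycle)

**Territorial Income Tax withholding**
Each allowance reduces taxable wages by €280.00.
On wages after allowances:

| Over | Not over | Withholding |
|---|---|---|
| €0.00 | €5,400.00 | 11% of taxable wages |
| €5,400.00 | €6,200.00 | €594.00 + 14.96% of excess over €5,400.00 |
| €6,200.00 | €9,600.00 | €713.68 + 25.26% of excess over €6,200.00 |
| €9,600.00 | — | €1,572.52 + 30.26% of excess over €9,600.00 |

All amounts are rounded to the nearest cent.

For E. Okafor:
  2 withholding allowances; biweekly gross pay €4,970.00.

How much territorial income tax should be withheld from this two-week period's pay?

Territorial Income Tax: taxable = €4,970.00 − 2×€280.00 = €4,410.00
  11% × €4,410.00 = €485.10

€485.10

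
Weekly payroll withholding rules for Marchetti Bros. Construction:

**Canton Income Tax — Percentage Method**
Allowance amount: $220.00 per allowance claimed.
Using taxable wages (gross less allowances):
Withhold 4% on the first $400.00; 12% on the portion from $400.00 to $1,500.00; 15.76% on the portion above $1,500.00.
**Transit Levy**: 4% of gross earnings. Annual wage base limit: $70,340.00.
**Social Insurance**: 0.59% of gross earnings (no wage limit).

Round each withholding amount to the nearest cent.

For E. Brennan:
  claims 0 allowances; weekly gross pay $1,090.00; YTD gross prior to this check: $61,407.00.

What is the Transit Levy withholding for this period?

$43.60

Transit Levy: 4% × $1,090.00 = $43.60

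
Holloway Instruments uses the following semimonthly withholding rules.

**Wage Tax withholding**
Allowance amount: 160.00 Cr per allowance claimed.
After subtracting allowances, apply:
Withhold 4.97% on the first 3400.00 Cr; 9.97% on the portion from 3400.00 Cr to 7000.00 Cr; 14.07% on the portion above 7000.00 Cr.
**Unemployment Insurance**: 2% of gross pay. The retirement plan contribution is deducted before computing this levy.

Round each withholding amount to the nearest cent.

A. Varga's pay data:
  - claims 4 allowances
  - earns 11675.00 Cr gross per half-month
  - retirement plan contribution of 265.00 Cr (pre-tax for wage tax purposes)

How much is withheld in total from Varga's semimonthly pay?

1286.54 Cr

Wage Tax: taxable = 11675.00 Cr − 265.00 Cr − 4×160.00 Cr = 10770.00 Cr
  527.90 Cr + 14.07% × (10770.00 Cr − 7000.00 Cr) = 527.90 Cr + 14.07% × 3770.00 Cr = 1058.34 Cr
Unemployment Insurance: 2% × 11410.00 Cr = 228.20 Cr
Total: 1058.34 Cr + 228.20 Cr = 1286.54 Cr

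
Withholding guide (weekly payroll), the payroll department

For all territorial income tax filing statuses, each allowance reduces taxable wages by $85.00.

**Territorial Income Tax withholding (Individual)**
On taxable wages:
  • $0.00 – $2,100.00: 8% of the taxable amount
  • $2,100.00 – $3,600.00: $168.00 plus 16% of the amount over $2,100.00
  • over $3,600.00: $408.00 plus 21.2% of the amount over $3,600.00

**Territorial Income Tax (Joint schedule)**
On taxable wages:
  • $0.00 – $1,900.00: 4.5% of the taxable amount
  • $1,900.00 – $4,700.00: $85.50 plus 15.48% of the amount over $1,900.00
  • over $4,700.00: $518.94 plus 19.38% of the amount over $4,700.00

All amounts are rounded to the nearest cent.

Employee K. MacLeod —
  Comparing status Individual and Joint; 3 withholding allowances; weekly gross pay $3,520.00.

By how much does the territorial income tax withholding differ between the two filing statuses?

$57.60

Territorial Income Tax (Individual): taxable = $3,520.00 − 3×$85.00 = $3,265.00
  $168.00 + 16% × ($3,265.00 − $2,100.00) = $168.00 + 16% × $1,165.00 = $354.40
Territorial Income Tax (Joint): taxable = $3,520.00 − 3×$85.00 = $3,265.00
  $85.50 + 15.48% × ($3,265.00 − $1,900.00) = $85.50 + 15.48% × $1,365.00 = $296.80
Difference: |$354.40 − $296.80| = $57.60 (higher under Individual)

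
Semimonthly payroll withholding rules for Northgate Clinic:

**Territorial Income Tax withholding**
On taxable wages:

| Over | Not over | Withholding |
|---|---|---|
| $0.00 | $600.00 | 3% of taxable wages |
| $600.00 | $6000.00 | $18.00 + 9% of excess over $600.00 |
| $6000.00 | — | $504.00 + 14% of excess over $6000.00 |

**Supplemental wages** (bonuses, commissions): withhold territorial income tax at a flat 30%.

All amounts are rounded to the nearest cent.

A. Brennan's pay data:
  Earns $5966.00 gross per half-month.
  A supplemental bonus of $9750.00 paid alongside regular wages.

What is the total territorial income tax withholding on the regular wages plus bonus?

Territorial Income Tax: taxable = $5966.00
  $18.00 + 9% × ($5966.00 − $600.00) = $18.00 + 9% × $5366.00 = $500.94
Supplemental (30% flat on bonus): 30% × $9750.00 = $2925.00
Total territorial income tax: $500.94 + $2925.00 = $3425.94

$3425.94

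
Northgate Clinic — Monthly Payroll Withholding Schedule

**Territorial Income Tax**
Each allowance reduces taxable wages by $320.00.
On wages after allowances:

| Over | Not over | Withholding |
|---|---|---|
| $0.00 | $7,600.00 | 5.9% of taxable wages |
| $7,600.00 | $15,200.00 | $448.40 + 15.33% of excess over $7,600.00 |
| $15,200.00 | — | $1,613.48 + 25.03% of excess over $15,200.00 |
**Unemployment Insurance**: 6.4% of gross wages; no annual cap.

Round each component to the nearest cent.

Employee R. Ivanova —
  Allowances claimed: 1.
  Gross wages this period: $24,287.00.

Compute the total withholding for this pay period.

Territorial Income Tax: taxable = $24,287.00 − 1×$320.00 = $23,967.00
  $1,613.48 + 25.03% × ($23,967.00 − $15,200.00) = $1,613.48 + 25.03% × $8,767.00 = $3,807.86
Unemployment Insurance: 6.4% × $24,287.00 = $1,554.37
Total: $3,807.86 + $1,554.37 = $5,362.23

$5,362.23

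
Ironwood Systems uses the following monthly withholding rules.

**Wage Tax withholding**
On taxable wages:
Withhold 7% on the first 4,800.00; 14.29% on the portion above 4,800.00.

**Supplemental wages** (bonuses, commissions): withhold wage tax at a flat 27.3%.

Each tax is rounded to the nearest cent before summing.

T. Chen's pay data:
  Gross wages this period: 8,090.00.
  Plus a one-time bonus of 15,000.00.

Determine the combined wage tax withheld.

Wage Tax: taxable = 8,090.00
  336.00 + 14.29% × (8,090.00 − 4,800.00) = 336.00 + 14.29% × 3,290.00 = 806.14
Supplemental (27.3% flat on bonus): 27.3% × 15,000.00 = 4,095.00
Total wage tax: 806.14 + 4,095.00 = 4,901.14

4,901.14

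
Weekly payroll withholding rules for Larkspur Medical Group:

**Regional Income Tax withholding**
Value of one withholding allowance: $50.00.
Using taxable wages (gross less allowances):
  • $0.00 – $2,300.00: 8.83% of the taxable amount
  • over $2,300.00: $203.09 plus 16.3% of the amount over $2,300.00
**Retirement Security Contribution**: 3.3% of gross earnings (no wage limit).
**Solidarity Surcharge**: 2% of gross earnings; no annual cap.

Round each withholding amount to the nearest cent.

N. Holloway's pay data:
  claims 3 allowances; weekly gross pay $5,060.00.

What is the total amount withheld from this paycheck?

Regional Income Tax: taxable = $5,060.00 − 3×$50.00 = $4,910.00
  $203.09 + 16.3% × ($4,910.00 − $2,300.00) = $203.09 + 16.3% × $2,610.00 = $628.52
Retirement Security Contribution: 3.3% × $5,060.00 = $166.98
Solidarity Surcharge: 2% × $5,060.00 = $101.20
Total: $628.52 + $166.98 + $101.20 = $896.70

$896.70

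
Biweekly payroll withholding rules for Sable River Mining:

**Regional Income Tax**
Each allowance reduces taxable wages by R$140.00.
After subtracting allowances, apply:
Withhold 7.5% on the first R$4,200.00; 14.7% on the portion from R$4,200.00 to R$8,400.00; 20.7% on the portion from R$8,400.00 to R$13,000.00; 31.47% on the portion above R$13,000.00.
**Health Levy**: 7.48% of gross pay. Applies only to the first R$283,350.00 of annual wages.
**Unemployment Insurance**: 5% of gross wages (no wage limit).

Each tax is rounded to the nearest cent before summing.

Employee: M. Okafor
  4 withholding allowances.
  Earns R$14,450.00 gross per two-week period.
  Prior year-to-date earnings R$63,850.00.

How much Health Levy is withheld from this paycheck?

Health Levy: 7.48% × R$14,450.00 = R$1,080.86

R$1,080.86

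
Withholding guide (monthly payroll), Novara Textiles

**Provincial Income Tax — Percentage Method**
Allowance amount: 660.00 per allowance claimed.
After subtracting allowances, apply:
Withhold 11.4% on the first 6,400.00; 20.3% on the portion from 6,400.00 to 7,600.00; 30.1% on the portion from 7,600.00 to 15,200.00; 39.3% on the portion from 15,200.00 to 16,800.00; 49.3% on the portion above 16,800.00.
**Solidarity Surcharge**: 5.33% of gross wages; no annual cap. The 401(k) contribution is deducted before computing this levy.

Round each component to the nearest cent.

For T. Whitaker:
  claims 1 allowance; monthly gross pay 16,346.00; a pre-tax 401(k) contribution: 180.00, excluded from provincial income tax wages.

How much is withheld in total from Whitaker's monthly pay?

4,242.71

Provincial Income Tax: taxable = 16,346.00 − 180.00 − 1×660.00 = 15,506.00
  3,260.80 + 39.3% × (15,506.00 − 15,200.00) = 3,260.80 + 39.3% × 306.00 = 3,381.06
Solidarity Surcharge: 5.33% × 16,166.00 = 861.65
Total: 3,381.06 + 861.65 = 4,242.71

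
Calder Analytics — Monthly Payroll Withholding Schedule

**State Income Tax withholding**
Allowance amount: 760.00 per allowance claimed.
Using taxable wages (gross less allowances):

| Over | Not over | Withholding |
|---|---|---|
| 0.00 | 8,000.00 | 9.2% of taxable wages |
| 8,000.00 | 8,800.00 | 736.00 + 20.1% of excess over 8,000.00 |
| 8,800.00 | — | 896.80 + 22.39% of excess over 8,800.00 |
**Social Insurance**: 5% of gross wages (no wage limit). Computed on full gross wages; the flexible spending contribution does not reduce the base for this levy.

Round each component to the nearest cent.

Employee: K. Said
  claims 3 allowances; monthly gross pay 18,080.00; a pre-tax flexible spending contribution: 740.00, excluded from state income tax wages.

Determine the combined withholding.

3,202.41

State Income Tax: taxable = 18,080.00 − 740.00 − 3×760.00 = 15,060.00
  896.80 + 22.39% × (15,060.00 − 8,800.00) = 896.80 + 22.39% × 6,260.00 = 2,298.41
Social Insurance: 5% × 18,080.00 = 904.00
Total: 2,298.41 + 904.00 = 3,202.41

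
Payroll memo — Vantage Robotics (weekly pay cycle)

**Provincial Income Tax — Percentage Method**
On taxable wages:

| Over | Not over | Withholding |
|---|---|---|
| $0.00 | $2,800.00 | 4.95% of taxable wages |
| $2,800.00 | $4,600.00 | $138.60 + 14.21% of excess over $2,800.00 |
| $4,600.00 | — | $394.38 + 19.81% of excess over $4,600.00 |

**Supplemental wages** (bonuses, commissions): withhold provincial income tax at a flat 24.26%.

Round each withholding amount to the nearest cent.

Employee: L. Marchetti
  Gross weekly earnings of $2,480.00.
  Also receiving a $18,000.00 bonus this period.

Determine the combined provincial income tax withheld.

$4,489.56

Provincial Income Tax: taxable = $2,480.00
  4.95% × $2,480.00 = $122.76
Supplemental (24.26% flat on bonus): 24.26% × $18,000.00 = $4,366.80
Total provincial income tax: $122.76 + $4,366.80 = $4,489.56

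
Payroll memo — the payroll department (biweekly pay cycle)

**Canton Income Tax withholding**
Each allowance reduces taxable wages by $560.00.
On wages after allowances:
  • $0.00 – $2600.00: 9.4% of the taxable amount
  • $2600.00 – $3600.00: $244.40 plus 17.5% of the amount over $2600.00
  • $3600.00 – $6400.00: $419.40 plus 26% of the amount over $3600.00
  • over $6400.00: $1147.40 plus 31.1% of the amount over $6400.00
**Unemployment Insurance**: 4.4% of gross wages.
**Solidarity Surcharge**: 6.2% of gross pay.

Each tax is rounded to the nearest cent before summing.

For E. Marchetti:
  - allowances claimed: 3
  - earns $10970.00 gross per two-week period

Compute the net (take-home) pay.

Canton Income Tax: taxable = $10970.00 − 3×$560.00 = $9290.00
  $1147.40 + 31.1% × ($9290.00 − $6400.00) = $1147.40 + 31.1% × $2890.00 = $2046.19
Unemployment Insurance: 4.4% × $10970.00 = $482.68
Solidarity Surcharge: 6.2% × $10970.00 = $680.14
Total withheld: $2046.19 + $482.68 + $680.14 = $3209.01
Net pay: $10970.00 − $3209.01 = $7760.99

$7760.99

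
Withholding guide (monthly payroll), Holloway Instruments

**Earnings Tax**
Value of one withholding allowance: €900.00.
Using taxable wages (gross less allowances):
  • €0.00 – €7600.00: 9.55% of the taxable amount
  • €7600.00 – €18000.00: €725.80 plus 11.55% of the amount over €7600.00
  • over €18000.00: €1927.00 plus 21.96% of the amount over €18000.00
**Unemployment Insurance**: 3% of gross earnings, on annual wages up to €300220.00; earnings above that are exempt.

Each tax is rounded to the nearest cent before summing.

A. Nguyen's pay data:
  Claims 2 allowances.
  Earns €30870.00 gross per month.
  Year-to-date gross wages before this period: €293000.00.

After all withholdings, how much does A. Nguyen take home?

€26295.43

Earnings Tax: taxable = €30870.00 − 2×€900.00 = €29070.00
  €1927.00 + 21.96% × (€29070.00 − €18000.00) = €1927.00 + 21.96% × €11070.00 = €4357.97
Unemployment Insurance: cap €300220.00 − YTD €293000.00 = €7220.00 subject; 3% × €7220.00 = €216.60
Total withheld: €4357.97 + €216.60 = €4574.57
Net pay: €30870.00 − €4574.57 = €26295.43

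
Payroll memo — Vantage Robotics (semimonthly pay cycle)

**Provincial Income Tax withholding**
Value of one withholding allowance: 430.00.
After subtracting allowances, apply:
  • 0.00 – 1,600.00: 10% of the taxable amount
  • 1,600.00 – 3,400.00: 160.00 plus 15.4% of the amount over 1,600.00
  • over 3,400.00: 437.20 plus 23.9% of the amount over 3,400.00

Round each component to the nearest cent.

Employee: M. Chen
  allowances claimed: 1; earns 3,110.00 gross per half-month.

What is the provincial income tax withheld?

326.32

Provincial Income Tax: taxable = 3,110.00 − 1×430.00 = 2,680.00
  160.00 + 15.4% × (2,680.00 − 1,600.00) = 160.00 + 15.4% × 1,080.00 = 326.32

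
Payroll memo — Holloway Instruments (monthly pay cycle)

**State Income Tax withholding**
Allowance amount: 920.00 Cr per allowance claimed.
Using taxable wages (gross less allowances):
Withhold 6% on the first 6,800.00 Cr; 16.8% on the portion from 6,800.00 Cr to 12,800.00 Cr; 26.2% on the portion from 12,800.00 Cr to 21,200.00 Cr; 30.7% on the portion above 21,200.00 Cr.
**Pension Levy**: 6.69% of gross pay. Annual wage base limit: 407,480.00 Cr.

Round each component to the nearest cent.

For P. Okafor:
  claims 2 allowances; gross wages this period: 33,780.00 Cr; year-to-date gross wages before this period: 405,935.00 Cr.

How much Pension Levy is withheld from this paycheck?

Pension Levy: cap 407,480.00 Cr − YTD 405,935.00 Cr = 1,545.00 Cr subject; 6.69% × 1,545.00 Cr = 103.36 Cr

103.36 Cr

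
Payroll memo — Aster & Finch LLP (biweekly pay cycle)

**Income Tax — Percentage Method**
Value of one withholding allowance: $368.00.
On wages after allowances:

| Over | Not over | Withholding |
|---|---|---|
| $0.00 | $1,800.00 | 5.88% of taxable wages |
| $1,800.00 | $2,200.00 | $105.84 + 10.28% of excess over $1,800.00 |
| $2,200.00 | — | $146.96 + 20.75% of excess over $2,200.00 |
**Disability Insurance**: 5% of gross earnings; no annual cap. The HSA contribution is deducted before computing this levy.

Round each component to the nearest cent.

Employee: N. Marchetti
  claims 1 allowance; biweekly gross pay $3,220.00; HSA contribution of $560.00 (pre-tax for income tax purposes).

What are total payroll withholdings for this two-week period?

Income Tax: taxable = $3,220.00 − $560.00 − 1×$368.00 = $2,292.00
  $146.96 + 20.75% × ($2,292.00 − $2,200.00) = $146.96 + 20.75% × $92.00 = $166.05
Disability Insurance: 5% × $2,660.00 = $133.00
Total: $166.05 + $133.00 = $299.05

$299.05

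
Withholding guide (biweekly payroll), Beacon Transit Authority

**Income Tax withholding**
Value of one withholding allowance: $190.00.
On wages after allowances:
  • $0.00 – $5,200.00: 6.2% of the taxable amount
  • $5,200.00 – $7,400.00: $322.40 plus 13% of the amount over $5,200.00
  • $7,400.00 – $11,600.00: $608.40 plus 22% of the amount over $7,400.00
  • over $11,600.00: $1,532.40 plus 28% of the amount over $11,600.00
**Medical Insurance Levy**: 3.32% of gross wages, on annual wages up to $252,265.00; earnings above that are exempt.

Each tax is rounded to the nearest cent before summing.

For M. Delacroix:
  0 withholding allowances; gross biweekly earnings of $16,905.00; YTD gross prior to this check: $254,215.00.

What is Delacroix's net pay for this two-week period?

$13,887.20

Income Tax: taxable = $16,905.00
  $1,532.40 + 28% × ($16,905.00 − $11,600.00) = $1,532.40 + 28% × $5,305.00 = $3,017.80
Medical Insurance Levy: YTD $254,215.00 ≥ cap $252,265.00 → $0.00
Total withheld: $3,017.80 + $0.00 = $3,017.80
Net pay: $16,905.00 − $3,017.80 = $13,887.20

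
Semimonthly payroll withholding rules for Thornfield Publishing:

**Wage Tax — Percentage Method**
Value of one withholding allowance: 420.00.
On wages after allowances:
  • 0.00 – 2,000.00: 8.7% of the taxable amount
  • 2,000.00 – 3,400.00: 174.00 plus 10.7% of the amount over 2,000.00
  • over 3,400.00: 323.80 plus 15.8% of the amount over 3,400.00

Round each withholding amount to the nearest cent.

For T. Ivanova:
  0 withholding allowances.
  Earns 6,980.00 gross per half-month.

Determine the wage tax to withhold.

889.44

Wage Tax: taxable = 6,980.00
  323.80 + 15.8% × (6,980.00 − 3,400.00) = 323.80 + 15.8% × 3,580.00 = 889.44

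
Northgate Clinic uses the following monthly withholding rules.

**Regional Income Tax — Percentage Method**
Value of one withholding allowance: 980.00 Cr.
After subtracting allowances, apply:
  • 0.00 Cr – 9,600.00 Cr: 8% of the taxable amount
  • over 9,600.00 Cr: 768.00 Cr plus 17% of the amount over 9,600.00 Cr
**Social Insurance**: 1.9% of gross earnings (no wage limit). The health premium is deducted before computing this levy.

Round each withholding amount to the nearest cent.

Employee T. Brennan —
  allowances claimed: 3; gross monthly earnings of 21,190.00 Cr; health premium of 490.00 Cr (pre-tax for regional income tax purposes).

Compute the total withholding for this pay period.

2,548.50 Cr

Regional Income Tax: taxable = 21,190.00 Cr − 490.00 Cr − 3×980.00 Cr = 17,760.00 Cr
  768.00 Cr + 17% × (17,760.00 Cr − 9,600.00 Cr) = 768.00 Cr + 17% × 8,160.00 Cr = 2,155.20 Cr
Social Insurance: 1.9% × 20,700.00 Cr = 393.30 Cr
Total: 2,155.20 Cr + 393.30 Cr = 2,548.50 Cr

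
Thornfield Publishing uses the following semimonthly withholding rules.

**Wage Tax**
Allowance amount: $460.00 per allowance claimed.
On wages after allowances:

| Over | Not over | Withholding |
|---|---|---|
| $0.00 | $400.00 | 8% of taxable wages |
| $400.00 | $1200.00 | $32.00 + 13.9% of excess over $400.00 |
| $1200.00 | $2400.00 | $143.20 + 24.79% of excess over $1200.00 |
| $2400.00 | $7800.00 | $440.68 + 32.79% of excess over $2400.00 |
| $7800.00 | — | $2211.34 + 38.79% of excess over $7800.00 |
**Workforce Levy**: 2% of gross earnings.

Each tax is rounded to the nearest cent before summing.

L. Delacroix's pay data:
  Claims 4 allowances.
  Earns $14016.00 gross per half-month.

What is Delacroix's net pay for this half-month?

$9826.89

Wage Tax: taxable = $14016.00 − 4×$460.00 = $12176.00
  $2211.34 + 38.79% × ($12176.00 − $7800.00) = $2211.34 + 38.79% × $4376.00 = $3908.79
Workforce Levy: 2% × $14016.00 = $280.32
Total withheld: $3908.79 + $280.32 = $4189.11
Net pay: $14016.00 − $4189.11 = $9826.89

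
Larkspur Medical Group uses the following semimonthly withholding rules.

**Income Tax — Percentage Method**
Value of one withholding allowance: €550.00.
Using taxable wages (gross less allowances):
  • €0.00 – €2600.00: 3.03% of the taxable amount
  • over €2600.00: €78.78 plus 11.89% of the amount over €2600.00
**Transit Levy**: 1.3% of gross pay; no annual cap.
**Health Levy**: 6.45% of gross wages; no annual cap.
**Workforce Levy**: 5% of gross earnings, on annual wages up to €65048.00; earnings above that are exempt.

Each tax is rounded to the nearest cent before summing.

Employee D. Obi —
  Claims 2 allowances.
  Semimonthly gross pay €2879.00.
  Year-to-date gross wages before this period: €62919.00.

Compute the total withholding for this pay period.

Income Tax: taxable = €2879.00 − 2×€550.00 = €1779.00
  3.03% × €1779.00 = €53.90
Transit Levy: 1.3% × €2879.00 = €37.43
Health Levy: 6.45% × €2879.00 = €185.70
Workforce Levy: cap €65048.00 − YTD €62919.00 = €2129.00 subject; 5% × €2129.00 = €106.45
Total: €53.90 + €37.43 + €185.70 + €106.45 = €383.48

€383.48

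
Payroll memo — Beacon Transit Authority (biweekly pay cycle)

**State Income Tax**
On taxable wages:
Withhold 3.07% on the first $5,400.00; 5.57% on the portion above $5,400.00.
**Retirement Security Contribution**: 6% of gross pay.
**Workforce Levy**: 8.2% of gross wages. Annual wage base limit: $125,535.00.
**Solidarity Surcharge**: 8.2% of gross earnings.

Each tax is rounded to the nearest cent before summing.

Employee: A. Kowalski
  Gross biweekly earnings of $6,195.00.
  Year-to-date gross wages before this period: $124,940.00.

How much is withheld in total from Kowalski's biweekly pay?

$1,138.54

State Income Tax: taxable = $6,195.00
  $165.78 + 5.57% × ($6,195.00 − $5,400.00) = $165.78 + 5.57% × $795.00 = $210.06
Retirement Security Contribution: 6% × $6,195.00 = $371.70
Workforce Levy: cap $125,535.00 − YTD $124,940.00 = $595.00 subject; 8.2% × $595.00 = $48.79
Solidarity Surcharge: 8.2% × $6,195.00 = $507.99
Total: $210.06 + $371.70 + $48.79 + $507.99 = $1,138.54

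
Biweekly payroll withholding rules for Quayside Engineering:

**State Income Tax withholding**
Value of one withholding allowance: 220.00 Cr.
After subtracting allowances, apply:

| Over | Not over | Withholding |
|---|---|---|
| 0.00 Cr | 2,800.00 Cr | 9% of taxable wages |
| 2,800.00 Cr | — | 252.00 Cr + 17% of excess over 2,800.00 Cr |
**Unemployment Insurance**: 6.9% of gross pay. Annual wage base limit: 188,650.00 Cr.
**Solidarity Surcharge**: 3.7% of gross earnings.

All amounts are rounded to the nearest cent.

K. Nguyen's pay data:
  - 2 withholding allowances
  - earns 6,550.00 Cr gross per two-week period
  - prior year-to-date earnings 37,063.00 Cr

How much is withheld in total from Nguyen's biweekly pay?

1,509.00 Cr

State Income Tax: taxable = 6,550.00 Cr − 2×220.00 Cr = 6,110.00 Cr
  252.00 Cr + 17% × (6,110.00 Cr − 2,800.00 Cr) = 252.00 Cr + 17% × 3,310.00 Cr = 814.70 Cr
Unemployment Insurance: 6.9% × 6,550.00 Cr = 451.95 Cr
Solidarity Surcharge: 3.7% × 6,550.00 Cr = 242.35 Cr
Total: 814.70 Cr + 451.95 Cr + 242.35 Cr = 1,509.00 Cr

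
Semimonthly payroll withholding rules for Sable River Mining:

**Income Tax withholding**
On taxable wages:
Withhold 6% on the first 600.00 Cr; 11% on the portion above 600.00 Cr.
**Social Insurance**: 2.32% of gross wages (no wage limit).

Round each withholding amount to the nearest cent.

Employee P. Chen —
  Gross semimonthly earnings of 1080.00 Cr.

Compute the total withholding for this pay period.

113.86 Cr

Income Tax: taxable = 1080.00 Cr
  36.00 Cr + 11% × (1080.00 Cr − 600.00 Cr) = 36.00 Cr + 11% × 480.00 Cr = 88.80 Cr
Social Insurance: 2.32% × 1080.00 Cr = 25.06 Cr
Total: 88.80 Cr + 25.06 Cr = 113.86 Cr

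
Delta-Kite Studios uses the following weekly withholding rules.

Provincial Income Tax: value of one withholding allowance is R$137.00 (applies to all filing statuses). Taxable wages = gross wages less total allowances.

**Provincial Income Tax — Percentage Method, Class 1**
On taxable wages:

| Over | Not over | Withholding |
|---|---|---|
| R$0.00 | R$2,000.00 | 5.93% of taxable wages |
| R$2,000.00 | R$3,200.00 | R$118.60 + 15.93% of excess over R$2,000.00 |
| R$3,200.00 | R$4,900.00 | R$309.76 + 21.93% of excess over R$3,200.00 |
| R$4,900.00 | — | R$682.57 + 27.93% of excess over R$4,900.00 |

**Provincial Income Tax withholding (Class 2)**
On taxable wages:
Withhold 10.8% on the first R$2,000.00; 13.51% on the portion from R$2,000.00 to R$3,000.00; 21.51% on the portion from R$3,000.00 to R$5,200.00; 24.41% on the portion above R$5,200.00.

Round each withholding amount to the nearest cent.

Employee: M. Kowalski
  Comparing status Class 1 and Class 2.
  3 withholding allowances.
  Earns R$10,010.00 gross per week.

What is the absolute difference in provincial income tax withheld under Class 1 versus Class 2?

R$96.88

Provincial Income Tax (Class 1): taxable = R$10,010.00 − 3×R$137.00 = R$9,599.00
  R$682.57 + 27.93% × (R$9,599.00 − R$4,900.00) = R$682.57 + 27.93% × R$4,699.00 = R$1,995.00
Provincial Income Tax (Class 2): taxable = R$10,010.00 − 3×R$137.00 = R$9,599.00
  R$824.32 + 24.41% × (R$9,599.00 − R$5,200.00) = R$824.32 + 24.41% × R$4,399.00 = R$1,898.12
Difference: |R$1,995.00 − R$1,898.12| = R$96.88 (higher under Class 1)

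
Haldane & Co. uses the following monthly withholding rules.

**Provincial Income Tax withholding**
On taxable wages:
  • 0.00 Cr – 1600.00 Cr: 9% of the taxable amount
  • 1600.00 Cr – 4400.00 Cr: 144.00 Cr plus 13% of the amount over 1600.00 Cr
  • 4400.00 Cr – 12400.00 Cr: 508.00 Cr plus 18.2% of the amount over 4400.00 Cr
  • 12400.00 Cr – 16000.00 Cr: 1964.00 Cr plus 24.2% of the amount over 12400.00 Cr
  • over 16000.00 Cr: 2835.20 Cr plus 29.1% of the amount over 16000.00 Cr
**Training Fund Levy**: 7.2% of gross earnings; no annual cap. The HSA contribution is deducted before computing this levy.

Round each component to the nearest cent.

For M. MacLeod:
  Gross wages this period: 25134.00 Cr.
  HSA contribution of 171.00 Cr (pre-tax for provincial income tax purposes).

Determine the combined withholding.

7240.77 Cr

Provincial Income Tax: taxable = 25134.00 Cr − 171.00 Cr = 24963.00 Cr
  2835.20 Cr + 29.1% × (24963.00 Cr − 16000.00 Cr) = 2835.20 Cr + 29.1% × 8963.00 Cr = 5443.43 Cr
Training Fund Levy: 7.2% × 24963.00 Cr = 1797.34 Cr
Total: 5443.43 Cr + 1797.34 Cr = 7240.77 Cr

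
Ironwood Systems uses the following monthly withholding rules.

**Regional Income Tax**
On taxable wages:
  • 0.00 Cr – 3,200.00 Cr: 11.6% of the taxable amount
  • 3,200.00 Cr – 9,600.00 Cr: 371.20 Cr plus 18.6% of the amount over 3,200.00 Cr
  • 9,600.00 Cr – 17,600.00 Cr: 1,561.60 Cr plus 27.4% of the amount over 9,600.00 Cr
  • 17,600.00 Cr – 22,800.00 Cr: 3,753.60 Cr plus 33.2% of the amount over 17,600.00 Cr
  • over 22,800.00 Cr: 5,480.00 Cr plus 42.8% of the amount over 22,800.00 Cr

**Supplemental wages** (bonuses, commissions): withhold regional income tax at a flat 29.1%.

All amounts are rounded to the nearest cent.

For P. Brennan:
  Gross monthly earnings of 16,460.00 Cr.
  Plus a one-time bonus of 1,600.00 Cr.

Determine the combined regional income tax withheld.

3,906.84 Cr

Regional Income Tax: taxable = 16,460.00 Cr
  1,561.60 Cr + 27.4% × (16,460.00 Cr − 9,600.00 Cr) = 1,561.60 Cr + 27.4% × 6,860.00 Cr = 3,441.24 Cr
Supplemental (29.1% flat on bonus): 29.1% × 1,600.00 Cr = 465.60 Cr
Total regional income tax: 3,441.24 Cr + 465.60 Cr = 3,906.84 Cr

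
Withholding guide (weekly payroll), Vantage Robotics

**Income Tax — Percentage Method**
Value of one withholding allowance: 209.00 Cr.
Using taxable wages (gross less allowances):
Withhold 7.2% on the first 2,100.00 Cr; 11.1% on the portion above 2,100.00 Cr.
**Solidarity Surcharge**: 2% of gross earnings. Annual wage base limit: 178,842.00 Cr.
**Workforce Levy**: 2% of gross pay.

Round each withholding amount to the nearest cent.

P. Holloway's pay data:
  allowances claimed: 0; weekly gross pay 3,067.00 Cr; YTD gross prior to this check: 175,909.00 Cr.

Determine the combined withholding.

Income Tax: taxable = 3,067.00 Cr
  151.20 Cr + 11.1% × (3,067.00 Cr − 2,100.00 Cr) = 151.20 Cr + 11.1% × 967.00 Cr = 258.54 Cr
Solidarity Surcharge: cap 178,842.00 Cr − YTD 175,909.00 Cr = 2,933.00 Cr subject; 2% × 2,933.00 Cr = 58.66 Cr
Workforce Levy: 2% × 3,067.00 Cr = 61.34 Cr
Total: 258.54 Cr + 58.66 Cr + 61.34 Cr = 378.54 Cr

378.54 Cr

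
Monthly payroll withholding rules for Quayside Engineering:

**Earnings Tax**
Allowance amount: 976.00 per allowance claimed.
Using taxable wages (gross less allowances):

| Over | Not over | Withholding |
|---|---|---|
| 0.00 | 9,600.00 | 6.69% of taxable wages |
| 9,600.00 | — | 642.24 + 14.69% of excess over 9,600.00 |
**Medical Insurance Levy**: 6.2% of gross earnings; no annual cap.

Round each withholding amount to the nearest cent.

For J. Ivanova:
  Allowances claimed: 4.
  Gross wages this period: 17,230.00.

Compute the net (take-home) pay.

14,972.15

Earnings Tax: taxable = 17,230.00 − 4×976.00 = 13,326.00
  642.24 + 14.69% × (13,326.00 − 9,600.00) = 642.24 + 14.69% × 3,726.00 = 1,189.59
Medical Insurance Levy: 6.2% × 17,230.00 = 1,068.26
Total withheld: 1,189.59 + 1,068.26 = 2,257.85
Net pay: 17,230.00 − 2,257.85 = 14,972.15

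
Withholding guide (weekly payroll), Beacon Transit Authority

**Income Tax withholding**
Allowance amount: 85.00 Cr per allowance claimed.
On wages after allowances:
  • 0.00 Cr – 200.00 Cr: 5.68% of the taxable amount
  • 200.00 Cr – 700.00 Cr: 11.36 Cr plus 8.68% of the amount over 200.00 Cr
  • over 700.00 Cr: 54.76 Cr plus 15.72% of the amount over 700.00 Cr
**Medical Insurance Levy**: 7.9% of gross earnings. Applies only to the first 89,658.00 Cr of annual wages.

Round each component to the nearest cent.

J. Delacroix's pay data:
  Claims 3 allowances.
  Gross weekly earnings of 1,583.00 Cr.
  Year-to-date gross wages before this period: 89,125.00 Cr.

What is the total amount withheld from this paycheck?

Income Tax: taxable = 1,583.00 Cr − 3×85.00 Cr = 1,328.00 Cr
  54.76 Cr + 15.72% × (1,328.00 Cr − 700.00 Cr) = 54.76 Cr + 15.72% × 628.00 Cr = 153.48 Cr
Medical Insurance Levy: cap 89,658.00 Cr − YTD 89,125.00 Cr = 533.00 Cr subject; 7.9% × 533.00 Cr = 42.11 Cr
Total: 153.48 Cr + 42.11 Cr = 195.59 Cr

195.59 Cr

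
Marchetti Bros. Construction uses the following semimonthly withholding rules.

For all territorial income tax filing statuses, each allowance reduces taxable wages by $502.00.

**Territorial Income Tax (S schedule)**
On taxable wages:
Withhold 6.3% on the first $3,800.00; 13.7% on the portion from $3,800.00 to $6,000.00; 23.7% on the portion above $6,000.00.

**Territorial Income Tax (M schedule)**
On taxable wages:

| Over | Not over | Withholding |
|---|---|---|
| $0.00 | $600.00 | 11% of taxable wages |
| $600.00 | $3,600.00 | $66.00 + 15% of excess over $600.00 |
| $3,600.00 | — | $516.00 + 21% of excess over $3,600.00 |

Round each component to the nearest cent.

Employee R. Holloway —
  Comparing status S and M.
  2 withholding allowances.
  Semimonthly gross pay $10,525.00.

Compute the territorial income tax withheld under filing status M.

Territorial Income Tax (M): taxable = $10,525.00 − 2×$502.00 = $9,521.00
  $516.00 + 21% × ($9,521.00 − $3,600.00) = $516.00 + 21% × $5,921.00 = $1,759.41

$1,759.41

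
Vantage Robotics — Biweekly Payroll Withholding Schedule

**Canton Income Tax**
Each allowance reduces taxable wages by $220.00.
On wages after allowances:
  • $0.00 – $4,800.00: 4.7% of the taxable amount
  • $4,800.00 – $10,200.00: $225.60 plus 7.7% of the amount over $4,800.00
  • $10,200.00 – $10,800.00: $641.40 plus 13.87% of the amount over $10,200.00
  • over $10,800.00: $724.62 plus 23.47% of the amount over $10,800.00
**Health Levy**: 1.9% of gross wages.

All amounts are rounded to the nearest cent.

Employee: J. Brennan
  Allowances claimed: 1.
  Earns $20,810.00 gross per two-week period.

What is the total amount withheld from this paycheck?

$3,417.72

Canton Income Tax: taxable = $20,810.00 − 1×$220.00 = $20,590.00
  $724.62 + 23.47% × ($20,590.00 − $10,800.00) = $724.62 + 23.47% × $9,790.00 = $3,022.33
Health Levy: 1.9% × $20,810.00 = $395.39
Total: $3,022.33 + $395.39 = $3,417.72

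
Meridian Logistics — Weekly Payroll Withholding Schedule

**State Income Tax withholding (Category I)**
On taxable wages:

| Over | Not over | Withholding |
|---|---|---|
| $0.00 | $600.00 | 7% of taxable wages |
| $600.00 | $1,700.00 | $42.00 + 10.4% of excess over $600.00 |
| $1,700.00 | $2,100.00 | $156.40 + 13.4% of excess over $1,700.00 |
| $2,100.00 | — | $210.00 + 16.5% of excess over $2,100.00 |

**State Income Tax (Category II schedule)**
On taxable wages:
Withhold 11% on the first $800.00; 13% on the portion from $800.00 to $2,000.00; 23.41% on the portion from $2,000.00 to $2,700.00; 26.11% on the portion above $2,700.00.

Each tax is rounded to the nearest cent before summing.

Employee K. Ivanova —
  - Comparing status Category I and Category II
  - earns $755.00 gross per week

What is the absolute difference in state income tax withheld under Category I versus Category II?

State Income Tax (Category I): taxable = $755.00
  $42.00 + 10.4% × ($755.00 − $600.00) = $42.00 + 10.4% × $155.00 = $58.12
State Income Tax (Category II): taxable = $755.00
  11% × $755.00 = $83.05
Difference: |$58.12 − $83.05| = $24.93 (higher under Category II)

$24.93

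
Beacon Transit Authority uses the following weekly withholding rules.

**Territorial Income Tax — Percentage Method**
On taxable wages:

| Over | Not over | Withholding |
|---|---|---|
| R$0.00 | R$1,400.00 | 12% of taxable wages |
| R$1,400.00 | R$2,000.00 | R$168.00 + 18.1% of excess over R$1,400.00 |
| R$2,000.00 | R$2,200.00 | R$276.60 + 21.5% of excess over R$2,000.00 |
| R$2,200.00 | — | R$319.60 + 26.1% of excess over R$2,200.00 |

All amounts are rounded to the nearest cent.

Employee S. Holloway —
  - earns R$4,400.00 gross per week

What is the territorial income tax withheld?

R$893.80

Territorial Income Tax: taxable = R$4,400.00
  R$319.60 + 26.1% × (R$4,400.00 − R$2,200.00) = R$319.60 + 26.1% × R$2,200.00 = R$893.80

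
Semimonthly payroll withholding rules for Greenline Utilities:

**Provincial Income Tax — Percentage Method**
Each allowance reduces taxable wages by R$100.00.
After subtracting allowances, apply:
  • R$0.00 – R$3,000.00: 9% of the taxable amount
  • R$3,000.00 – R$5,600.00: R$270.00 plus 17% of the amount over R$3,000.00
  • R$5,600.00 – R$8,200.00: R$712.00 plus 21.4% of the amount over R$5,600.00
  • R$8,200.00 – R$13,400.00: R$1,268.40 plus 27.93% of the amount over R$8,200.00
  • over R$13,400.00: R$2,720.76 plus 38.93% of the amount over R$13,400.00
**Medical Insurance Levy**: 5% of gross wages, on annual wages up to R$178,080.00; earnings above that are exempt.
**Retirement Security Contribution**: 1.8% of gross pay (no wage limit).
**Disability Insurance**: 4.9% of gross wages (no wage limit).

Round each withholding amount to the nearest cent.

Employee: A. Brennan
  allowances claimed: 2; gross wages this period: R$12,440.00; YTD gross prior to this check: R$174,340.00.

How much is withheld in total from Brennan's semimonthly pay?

R$3,417.25

Provincial Income Tax: taxable = R$12,440.00 − 2×R$100.00 = R$12,240.00
  R$1,268.40 + 27.93% × (R$12,240.00 − R$8,200.00) = R$1,268.40 + 27.93% × R$4,040.00 = R$2,396.77
Medical Insurance Levy: cap R$178,080.00 − YTD R$174,340.00 = R$3,740.00 subject; 5% × R$3,740.00 = R$187.00
Retirement Security Contribution: 1.8% × R$12,440.00 = R$223.92
Disability Insurance: 4.9% × R$12,440.00 = R$609.56
Total: R$2,396.77 + R$187.00 + R$223.92 + R$609.56 = R$3,417.25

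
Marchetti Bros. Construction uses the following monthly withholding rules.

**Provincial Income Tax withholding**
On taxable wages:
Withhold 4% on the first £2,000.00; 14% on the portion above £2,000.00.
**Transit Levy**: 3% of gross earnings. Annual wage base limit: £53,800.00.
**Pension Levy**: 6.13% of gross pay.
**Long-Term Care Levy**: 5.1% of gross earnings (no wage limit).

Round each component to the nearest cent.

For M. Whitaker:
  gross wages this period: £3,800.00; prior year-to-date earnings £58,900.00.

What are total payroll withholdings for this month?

£758.74

Provincial Income Tax: taxable = £3,800.00
  £80.00 + 14% × (£3,800.00 − £2,000.00) = £80.00 + 14% × £1,800.00 = £332.00
Transit Levy: YTD £58,900.00 ≥ cap £53,800.00 → £0.00
Pension Levy: 6.13% × £3,800.00 = £232.94
Long-Term Care Levy: 5.1% × £3,800.00 = £193.80
Total: £332.00 + £0.00 + £232.94 + £193.80 = £758.74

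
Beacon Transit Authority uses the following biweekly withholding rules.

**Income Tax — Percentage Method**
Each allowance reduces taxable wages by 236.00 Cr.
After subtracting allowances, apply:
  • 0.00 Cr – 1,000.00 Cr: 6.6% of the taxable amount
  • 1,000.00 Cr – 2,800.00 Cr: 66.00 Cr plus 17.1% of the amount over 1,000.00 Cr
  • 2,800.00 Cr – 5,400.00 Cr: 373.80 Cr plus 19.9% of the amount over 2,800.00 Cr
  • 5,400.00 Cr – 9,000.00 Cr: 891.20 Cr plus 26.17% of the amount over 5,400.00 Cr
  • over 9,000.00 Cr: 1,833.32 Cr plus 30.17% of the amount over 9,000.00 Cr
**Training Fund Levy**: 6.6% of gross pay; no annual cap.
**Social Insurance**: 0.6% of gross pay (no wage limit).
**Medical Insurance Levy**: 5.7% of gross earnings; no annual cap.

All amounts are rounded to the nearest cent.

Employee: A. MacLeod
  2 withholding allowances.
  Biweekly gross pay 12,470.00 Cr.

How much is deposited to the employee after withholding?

8,123.55 Cr

Income Tax: taxable = 12,470.00 Cr − 2×236.00 Cr = 11,998.00 Cr
  1,833.32 Cr + 30.17% × (11,998.00 Cr − 9,000.00 Cr) = 1,833.32 Cr + 30.17% × 2,998.00 Cr = 2,737.82 Cr
Training Fund Levy: 6.6% × 12,470.00 Cr = 823.02 Cr
Social Insurance: 0.6% × 12,470.00 Cr = 74.82 Cr
Medical Insurance Levy: 5.7% × 12,470.00 Cr = 710.79 Cr
Total withheld: 2,737.82 Cr + 823.02 Cr + 74.82 Cr + 710.79 Cr = 4,346.45 Cr
Net pay: 12,470.00 Cr − 4,346.45 Cr = 8,123.55 Cr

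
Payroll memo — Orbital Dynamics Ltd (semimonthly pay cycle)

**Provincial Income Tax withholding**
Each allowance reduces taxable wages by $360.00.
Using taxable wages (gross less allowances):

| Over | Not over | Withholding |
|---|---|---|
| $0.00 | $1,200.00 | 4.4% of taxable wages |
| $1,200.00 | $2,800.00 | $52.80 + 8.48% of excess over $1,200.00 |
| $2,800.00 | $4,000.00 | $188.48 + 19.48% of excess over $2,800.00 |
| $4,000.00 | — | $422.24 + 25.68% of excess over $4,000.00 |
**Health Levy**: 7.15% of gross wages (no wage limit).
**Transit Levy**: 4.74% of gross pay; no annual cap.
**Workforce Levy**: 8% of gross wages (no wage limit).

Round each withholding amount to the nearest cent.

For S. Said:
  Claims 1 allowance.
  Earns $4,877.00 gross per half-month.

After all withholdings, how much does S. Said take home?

$3,351.95

Provincial Income Tax: taxable = $4,877.00 − 1×$360.00 = $4,517.00
  $422.24 + 25.68% × ($4,517.00 − $4,000.00) = $422.24 + 25.68% × $517.00 = $555.01
Health Levy: 7.15% × $4,877.00 = $348.71
Transit Levy: 4.74% × $4,877.00 = $231.17
Workforce Levy: 8% × $4,877.00 = $390.16
Total withheld: $555.01 + $348.71 + $231.17 + $390.16 = $1,525.05
Net pay: $4,877.00 − $1,525.05 = $3,351.95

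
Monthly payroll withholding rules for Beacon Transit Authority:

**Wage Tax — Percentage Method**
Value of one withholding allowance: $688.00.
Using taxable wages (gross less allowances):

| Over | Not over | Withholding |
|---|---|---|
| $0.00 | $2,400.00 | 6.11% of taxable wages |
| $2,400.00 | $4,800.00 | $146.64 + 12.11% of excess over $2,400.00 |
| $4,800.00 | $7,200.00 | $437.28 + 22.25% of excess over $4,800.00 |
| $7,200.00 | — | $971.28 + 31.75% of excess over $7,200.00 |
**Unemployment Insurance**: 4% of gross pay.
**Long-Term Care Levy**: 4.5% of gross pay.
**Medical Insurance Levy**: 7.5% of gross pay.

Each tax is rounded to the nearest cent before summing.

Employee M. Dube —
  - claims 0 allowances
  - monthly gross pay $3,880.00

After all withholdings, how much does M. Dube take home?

$2,933.33

Wage Tax: taxable = $3,880.00
  $146.64 + 12.11% × ($3,880.00 − $2,400.00) = $146.64 + 12.11% × $1,480.00 = $325.87
Unemployment Insurance: 4% × $3,880.00 = $155.20
Long-Term Care Levy: 4.5% × $3,880.00 = $174.60
Medical Insurance Levy: 7.5% × $3,880.00 = $291.00
Total withheld: $325.87 + $155.20 + $174.60 + $291.00 = $946.67
Net pay: $3,880.00 − $946.67 = $2,933.33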